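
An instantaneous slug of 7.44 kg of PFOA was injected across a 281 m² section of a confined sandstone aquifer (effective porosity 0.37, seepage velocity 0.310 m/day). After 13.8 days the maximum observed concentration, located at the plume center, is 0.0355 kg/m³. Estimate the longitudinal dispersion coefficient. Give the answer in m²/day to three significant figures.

At the plume center C_max = M/(n_e·A·√(4πDt)), so D = M²/(4πt·(n_e·A·C_max)²).
n_e·A·C_max = 0.37 × 281 × 0.0355 = 3.691 kg/m.
D = 7.44²/(4π × 13.8 × 3.691²) = 0.0234 m²/day.

0.0234 m²/day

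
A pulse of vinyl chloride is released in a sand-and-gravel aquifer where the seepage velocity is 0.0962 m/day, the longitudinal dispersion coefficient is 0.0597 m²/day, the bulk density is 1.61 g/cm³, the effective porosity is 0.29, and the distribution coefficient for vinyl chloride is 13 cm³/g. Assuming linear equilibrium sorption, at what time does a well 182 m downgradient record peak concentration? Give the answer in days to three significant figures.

Retardation factor R = 1 + ρ_b·K_d/n = 1 + 1.61 × 13/0.29 = 73.17.
Sorption retards both mechanisms: v_R = v/R = 0.001315 m/day, D_R = D/R = 0.0008159 m²/day.
Peak time from v_R²t² + 2D_R t − x² = 0: t = (√(D_R² + v_R²x²) − D_R)/v_R².
√(D_R² + v_R²x²) = √(0.0008159² + 0.001315² × 182²) = 0.2393; v_R² = 1.729e-06.
t = (0.2393 − 0.0008159)/1.729e-06 = 138000 days.

138000 days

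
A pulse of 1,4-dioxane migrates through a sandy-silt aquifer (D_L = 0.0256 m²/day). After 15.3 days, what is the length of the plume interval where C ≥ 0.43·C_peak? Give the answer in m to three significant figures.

2.30 m

The plume is Gaussian with σ = √(2Dt) = √(2 × 0.0256 × 15.3) = 0.8851 m.
C/C_peak = exp(−Δx²/(2σ²)) = 0.43 ⇒ Δx = σ·√(−2 ln 0.43) = 0.8851 × 1.299 = 1.150 m.
Width = 2Δx = 2.30 m.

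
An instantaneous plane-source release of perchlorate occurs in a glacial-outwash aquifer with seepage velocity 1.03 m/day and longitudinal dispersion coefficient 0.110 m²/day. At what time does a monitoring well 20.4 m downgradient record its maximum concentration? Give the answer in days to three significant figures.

19.7 days

For the 1D instantaneous-source solution, setting ∂C/∂t = 0 at fixed x gives v²t² + 2Dt − x² = 0, so t = (√(D² + v²x²) − D)/v².
√(D² + v²x²) = √(0.110² + 1.03² × 20.4²) = 21.01; v² = 1.0609.
t = (21.01 − 0.110)/1.0609 = 19.7 days (vs. the pure-advection estimate x/v = 19.8 d).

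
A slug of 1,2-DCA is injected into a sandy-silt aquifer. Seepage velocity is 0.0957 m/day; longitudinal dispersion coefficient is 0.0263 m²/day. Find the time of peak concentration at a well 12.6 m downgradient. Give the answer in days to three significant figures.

For the 1D instantaneous-source solution, setting ∂C/∂t = 0 at fixed x gives v²t² + 2Dt − x² = 0, so t = (√(D² + v²x²) − D)/v².
√(D² + v²x²) = √(0.0263² + 0.0957² × 12.6²) = 1.206; v² = 0.00915849.
t = (1.206 − 0.0263)/0.00915849 = 129 days (vs. the pure-advection estimate x/v = 132 d).

129 days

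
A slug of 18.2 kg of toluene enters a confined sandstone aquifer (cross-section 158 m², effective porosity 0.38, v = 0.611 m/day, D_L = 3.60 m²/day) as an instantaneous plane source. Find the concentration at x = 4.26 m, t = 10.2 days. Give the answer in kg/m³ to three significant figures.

For an instantaneous plane source, C(x,t) = M/(n_e·A·√(4πDt)) · exp(−(x−vt)²/(4Dt)), with n_e·A the pore (flow) area.
Plume center vt = 0.611 × 10.2 = 6.2322 m, so the well at 4.26 m is 1.9722 m upgradient of the peak.
√(4πDt) = 21.48 m, giving peak height M/(n_e·A·√(4πDt)) = 18.2/(0.38 × 158 × 21.48) = 0.01411 kg/m³.
(x−vt)²/(4Dt) = (-1.9722)²/(4 × 3.60 × 10.2) = 0.02648; exp(−0.02648) = 0.9739.
C = 0.01411 × 0.9739 = 0.0137 kg/m³.

0.0137 kg/m³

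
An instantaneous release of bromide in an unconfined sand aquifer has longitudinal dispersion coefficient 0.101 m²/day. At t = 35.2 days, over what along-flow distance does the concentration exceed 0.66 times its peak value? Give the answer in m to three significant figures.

4.86 m

The plume is Gaussian with σ = √(2Dt) = √(2 × 0.101 × 35.2) = 2.667 m.
C/C_peak = exp(−Δx²/(2σ²)) = 0.66 ⇒ Δx = σ·√(−2 ln 0.66) = 2.667 × 0.9116 = 2.431 m.
Width = 2Δx = 4.86 m.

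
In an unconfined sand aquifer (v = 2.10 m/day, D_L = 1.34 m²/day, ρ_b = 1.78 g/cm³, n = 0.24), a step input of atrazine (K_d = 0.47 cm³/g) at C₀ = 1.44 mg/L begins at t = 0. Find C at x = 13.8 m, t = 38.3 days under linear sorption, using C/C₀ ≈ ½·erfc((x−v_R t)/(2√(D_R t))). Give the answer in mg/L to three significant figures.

1.16 mg/L

Retardation factor R = 1 + ρ_b·K_d/n = 1 + 1.78 × 0.47/0.24 = 4.486.
Sorption retards both mechanisms: v_R = v/R = 0.4681 m/day, D_R = D/R = 0.2987 m²/day.
v_R·t = 0.4681 × 38.3 = 17.92823 m; 2√(D_R t) = 6.765 m; argument = (13.8 − 17.92823)/6.765 = -0.6102.
C = C₀ × ½·erfc(-0.6102) = 1.44 × 0.8059 = 1.16 mg/L.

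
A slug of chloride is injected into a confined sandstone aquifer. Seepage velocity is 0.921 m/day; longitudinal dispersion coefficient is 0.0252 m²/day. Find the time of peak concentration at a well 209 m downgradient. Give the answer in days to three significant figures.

227 days

For the 1D instantaneous-source solution, setting ∂C/∂t = 0 at fixed x gives v²t² + 2Dt − x² = 0, so t = (√(D² + v²x²) − D)/v².
√(D² + v²x²) = √(0.0252² + 0.921² × 209²) = 192.5; v² = 0.848241.
t = (192.5 − 0.0252)/0.848241 = 227 days (vs. the pure-advection estimate x/v = 227 d).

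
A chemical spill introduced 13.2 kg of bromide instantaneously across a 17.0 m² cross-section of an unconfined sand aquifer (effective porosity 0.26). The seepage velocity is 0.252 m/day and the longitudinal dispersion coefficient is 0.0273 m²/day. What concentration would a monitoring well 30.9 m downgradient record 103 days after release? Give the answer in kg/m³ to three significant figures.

For an instantaneous plane source, C(x,t) = M/(n_e·A·√(4πDt)) · exp(−(x−vt)²/(4Dt)), with n_e·A the pore (flow) area.
Plume center vt = 0.252 × 103 = 25.956 m, so the well at 30.9 m is 4.944 m downgradient of the peak.
√(4πDt) = 5.944 m, giving peak height M/(n_e·A·√(4πDt)) = 13.2/(0.26 × 17.0 × 5.944) = 0.5024 kg/m³.
(x−vt)²/(4Dt) = (4.944)²/(4 × 0.0273 × 103) = 2.173; exp(−2.173) = 0.1138.
C = 0.5024 × 0.1138 = 0.0572 kg/m³.

0.0572 kg/m³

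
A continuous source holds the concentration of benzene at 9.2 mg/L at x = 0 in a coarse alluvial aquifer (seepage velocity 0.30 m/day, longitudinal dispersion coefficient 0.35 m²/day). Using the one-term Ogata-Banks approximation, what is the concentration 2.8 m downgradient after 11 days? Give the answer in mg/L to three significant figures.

For a continuous step input, C/C₀ ≈ ½·erfc((x−vt)/(2√(Dt))).
vt = 0.30 × 11 = 3.3 m and 2√(Dt) = 2√(0.35 × 11) = 3.924 m.
Argument (x−vt)/(2√(Dt)) = (2.8 − 3.3)/3.924 = -0.1274; ½·erfc(-0.1274) = 0.5715.
C = 9.2 × 0.5715 = 5.26 mg/L.

5.26 mg/L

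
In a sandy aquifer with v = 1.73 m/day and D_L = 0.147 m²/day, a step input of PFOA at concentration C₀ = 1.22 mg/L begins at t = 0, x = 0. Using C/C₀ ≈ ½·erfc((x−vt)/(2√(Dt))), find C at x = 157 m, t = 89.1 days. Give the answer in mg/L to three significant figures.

0.352 mg/L

For a continuous step input, C/C₀ ≈ ½·erfc((x−vt)/(2√(Dt))).
vt = 1.73 × 89.1 = 154.143 m and 2√(Dt) = 2√(0.147 × 89.1) = 7.238 m.
Argument (x−vt)/(2√(Dt)) = (157 − 154.143)/7.238 = 0.3947; ½·erfc(0.3947) = 0.2884.
C = 1.22 × 0.2884 = 0.352 mg/L.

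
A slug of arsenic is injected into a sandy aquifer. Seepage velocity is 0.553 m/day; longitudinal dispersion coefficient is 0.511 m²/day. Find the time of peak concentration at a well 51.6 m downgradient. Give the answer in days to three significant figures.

91.7 days

For the 1D instantaneous-source solution, setting ∂C/∂t = 0 at fixed x gives v²t² + 2Dt − x² = 0, so t = (√(D² + v²x²) − D)/v².
√(D² + v²x²) = √(0.511² + 0.553² × 51.6²) = 28.54; v² = 0.305809.
t = (28.54 − 0.511)/0.305809 = 91.7 days (vs. the pure-advection estimate x/v = 93.3 d).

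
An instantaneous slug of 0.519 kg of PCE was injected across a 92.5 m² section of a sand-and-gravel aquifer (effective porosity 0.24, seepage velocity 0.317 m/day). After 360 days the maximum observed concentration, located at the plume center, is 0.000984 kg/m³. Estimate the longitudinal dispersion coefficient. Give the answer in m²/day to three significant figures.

At the plume center C_max = M/(n_e·A·√(4πDt)), so D = M²/(4πt·(n_e·A·C_max)²).
n_e·A·C_max = 0.24 × 92.5 × 0.000984 = 0.02184 kg/m.
D = 0.519²/(4π × 360 × 0.02184²) = 0.125 m²/day.

0.125 m²/day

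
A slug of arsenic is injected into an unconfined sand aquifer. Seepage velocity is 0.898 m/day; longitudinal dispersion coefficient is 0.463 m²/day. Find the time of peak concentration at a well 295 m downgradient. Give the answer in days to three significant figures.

328 days

For the 1D instantaneous-source solution, setting ∂C/∂t = 0 at fixed x gives v²t² + 2Dt − x² = 0, so t = (√(D² + v²x²) − D)/v².
√(D² + v²x²) = √(0.463² + 0.898² × 295²) = 264.9; v² = 0.806404.
t = (264.9 − 0.463)/0.806404 = 328 days (vs. the pure-advection estimate x/v = 329 d).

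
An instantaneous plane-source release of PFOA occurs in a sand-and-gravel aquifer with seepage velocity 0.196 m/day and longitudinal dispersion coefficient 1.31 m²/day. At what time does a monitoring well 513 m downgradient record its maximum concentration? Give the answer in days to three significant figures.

2580 days

For the 1D instantaneous-source solution, setting ∂C/∂t = 0 at fixed x gives v²t² + 2Dt − x² = 0, so t = (√(D² + v²x²) − D)/v².
√(D² + v²x²) = √(1.31² + 0.196² × 513²) = 100.6; v² = 0.038416.
t = (100.6 − 1.31)/0.038416 = 2580 days (vs. the pure-advection estimate x/v = 2620 d).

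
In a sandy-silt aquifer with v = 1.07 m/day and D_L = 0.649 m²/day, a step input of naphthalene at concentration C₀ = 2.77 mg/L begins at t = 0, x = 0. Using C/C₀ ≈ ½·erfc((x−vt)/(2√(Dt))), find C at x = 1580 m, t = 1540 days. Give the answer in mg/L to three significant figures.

2.59 mg/L

For a continuous step input, C/C₀ ≈ ½·erfc((x−vt)/(2√(Dt))).
vt = 1.07 × 1540 = 1647.8 m and 2√(Dt) = 2√(0.649 × 1540) = 63.23 m.
Argument (x−vt)/(2√(Dt)) = (1580 − 1647.8)/63.23 = -1.072; ½·erfc(-1.072) = 0.9352.
C = 2.77 × 0.9352 = 2.59 mg/L.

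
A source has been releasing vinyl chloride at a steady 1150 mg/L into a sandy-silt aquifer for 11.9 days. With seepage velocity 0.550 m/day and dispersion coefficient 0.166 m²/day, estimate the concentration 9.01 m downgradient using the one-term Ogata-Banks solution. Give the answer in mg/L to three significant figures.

124 mg/L

For a continuous step input, C/C₀ ≈ ½·erfc((x−vt)/(2√(Dt))).
vt = 0.550 × 11.9 = 6.545 m and 2√(Dt) = 2√(0.166 × 11.9) = 2.811 m.
Argument (x−vt)/(2√(Dt)) = (9.01 − 6.545)/2.811 = 0.8769; ½·erfc(0.8769) = 0.1075.
C = 1150 × 0.1075 = 124 mg/L.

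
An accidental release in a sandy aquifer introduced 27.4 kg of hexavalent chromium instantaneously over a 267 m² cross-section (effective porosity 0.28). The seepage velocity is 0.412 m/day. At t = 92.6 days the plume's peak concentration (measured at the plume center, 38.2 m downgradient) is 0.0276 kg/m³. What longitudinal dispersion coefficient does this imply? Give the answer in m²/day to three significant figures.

0.152 m²/day

At the plume center C_max = M/(n_e·A·√(4πDt)), so D = M²/(4πt·(n_e·A·C_max)²).
n_e·A·C_max = 0.28 × 267 × 0.0276 = 2.063 kg/m.
D = 27.4²/(4π × 92.6 × 2.063²) = 0.152 m²/day.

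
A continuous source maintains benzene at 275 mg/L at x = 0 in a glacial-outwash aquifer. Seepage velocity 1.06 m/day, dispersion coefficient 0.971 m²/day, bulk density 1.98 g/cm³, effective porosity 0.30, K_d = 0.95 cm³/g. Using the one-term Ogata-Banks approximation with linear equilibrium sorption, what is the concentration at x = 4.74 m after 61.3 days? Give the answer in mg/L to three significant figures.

234 mg/L

Retardation factor R = 1 + ρ_b·K_d/n = 1 + 1.98 × 0.95/0.30 = 7.270.
Sorption retards both mechanisms: v_R = v/R = 0.1458 m/day, D_R = D/R = 0.1336 m²/day.
v_R·t = 0.1458 × 61.3 = 8.93754 m; 2√(D_R t) = 5.724 m; argument = (4.74 − 8.93754)/5.724 = -0.7333.
C = C₀ × ½·erfc(-0.7333) = 275 × 0.8501 = 234 mg/L.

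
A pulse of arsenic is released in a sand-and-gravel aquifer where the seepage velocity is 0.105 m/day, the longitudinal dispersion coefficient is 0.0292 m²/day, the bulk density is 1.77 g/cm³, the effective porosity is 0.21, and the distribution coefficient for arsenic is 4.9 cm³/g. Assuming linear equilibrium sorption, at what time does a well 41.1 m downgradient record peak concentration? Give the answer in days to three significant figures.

16400 days

Retardation factor R = 1 + ρ_b·K_d/n = 1 + 1.77 × 4.9/0.21 = 42.30.
Sorption retards both mechanisms: v_R = v/R = 0.002482 m/day, D_R = D/R = 0.0006903 m²/day.
Peak time from v_R²t² + 2D_R t − x² = 0: t = (√(D_R² + v_R²x²) − D_R)/v_R².
√(D_R² + v_R²x²) = √(0.0006903² + 0.002482² × 41.1²) = 0.1020; v_R² = 6.160e-06.
t = (0.1020 − 0.0006903)/6.160e-06 = 16400 days.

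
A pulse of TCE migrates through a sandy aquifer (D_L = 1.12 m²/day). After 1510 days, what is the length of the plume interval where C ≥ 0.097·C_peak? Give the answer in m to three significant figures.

251 m

The plume is Gaussian with σ = √(2Dt) = √(2 × 1.12 × 1510) = 58.16 m.
C/C_peak = exp(−Δx²/(2σ²)) = 0.097 ⇒ Δx = σ·√(−2 ln 0.097) = 58.16 × 2.160 = 125.6 m.
Width = 2Δx = 251 m.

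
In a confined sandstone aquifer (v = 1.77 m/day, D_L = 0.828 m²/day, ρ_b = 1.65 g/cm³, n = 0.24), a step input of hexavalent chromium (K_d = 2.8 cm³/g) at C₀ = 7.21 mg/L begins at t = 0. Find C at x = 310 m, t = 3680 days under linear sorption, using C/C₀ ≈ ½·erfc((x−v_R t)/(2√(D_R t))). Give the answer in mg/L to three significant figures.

Retardation factor R = 1 + ρ_b·K_d/n = 1 + 1.65 × 2.8/0.24 = 20.25.
Sorption retards both mechanisms: v_R = v/R = 0.08741 m/day, D_R = D/R = 0.04089 m²/day.
v_R·t = 0.08741 × 3680 = 321.6688 m; 2√(D_R t) = 24.53 m; argument = (310 − 321.6688)/24.53 = -0.4757.
C = C₀ × ½·erfc(-0.4757) = 7.21 × 0.7494 = 5.40 mg/L.

5.40 mg/L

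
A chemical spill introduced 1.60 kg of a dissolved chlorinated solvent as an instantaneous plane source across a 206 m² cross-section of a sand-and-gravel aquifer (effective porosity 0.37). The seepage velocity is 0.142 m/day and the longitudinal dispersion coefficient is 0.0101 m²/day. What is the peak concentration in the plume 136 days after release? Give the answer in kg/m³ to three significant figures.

0.00505 kg/m³

The peak of an instantaneous 1D plume sits at x = vt; there the Gaussian factor is 1 and C_max = M/(n_e·A·√(4πDt)), where n_e·A is the pore area the mass is dissolved in.
√(4πDt) = √(4π × 0.0101 × 136) = 4.155 m, so C_max = 1.60/(0.37 × 206 × 4.155) = 0.00505 kg/m³.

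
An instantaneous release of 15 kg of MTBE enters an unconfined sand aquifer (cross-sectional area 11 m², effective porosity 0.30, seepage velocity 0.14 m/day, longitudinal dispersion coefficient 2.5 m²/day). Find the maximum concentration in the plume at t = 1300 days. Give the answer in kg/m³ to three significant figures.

The peak of an instantaneous 1D plume sits at x = vt; there the Gaussian factor is 1 and C_max = M/(n_e·A·√(4πDt)), where n_e·A is the pore area the mass is dissolved in.
√(4πDt) = √(4π × 2.5 × 1300) = 202.1 m, so C_max = 15/(0.30 × 11 × 202.1) = 0.0225 kg/m³.

0.0225 kg/m³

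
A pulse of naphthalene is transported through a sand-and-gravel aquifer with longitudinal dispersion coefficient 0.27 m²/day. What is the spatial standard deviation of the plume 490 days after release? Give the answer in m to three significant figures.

Dispersive spreading gives a Gaussian with σ² = 2Dt; advection only shifts the center.
σ = √(2 × 0.27 × 490) = 16.3 m.

16.3 m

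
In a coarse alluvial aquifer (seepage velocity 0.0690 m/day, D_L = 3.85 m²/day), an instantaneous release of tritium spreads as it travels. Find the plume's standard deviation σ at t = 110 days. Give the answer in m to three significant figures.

29.1 m

Dispersive spreading gives a Gaussian with σ² = 2Dt; advection only shifts the center.
σ = √(2 × 3.85 × 110) = 29.1 m.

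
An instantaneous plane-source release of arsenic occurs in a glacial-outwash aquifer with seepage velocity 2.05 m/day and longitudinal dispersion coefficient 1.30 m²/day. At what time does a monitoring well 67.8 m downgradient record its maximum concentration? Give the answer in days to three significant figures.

For the 1D instantaneous-source solution, setting ∂C/∂t = 0 at fixed x gives v²t² + 2Dt − x² = 0, so t = (√(D² + v²x²) − D)/v².
√(D² + v²x²) = √(1.30² + 2.05² × 67.8²) = 139.0; v² = 4.2025.
t = (139.0 − 1.30)/4.2025 = 32.8 days (vs. the pure-advection estimate x/v = 33.1 d).

32.8 days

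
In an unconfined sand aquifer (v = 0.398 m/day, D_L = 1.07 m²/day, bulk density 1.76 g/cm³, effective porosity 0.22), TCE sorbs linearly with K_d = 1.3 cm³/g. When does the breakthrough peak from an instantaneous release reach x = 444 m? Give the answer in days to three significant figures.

Retardation factor R = 1 + ρ_b·K_d/n = 1 + 1.76 × 1.3/0.22 = 11.40.
Sorption retards both mechanisms: v_R = v/R = 0.03491 m/day, D_R = D/R = 0.09386 m²/day.
Peak time from v_R²t² + 2D_R t − x² = 0: t = (√(D_R² + v_R²x²) − D_R)/v_R².
√(D_R² + v_R²x²) = √(0.09386² + 0.03491² × 444²) = 15.50; v_R² = 0.001219.
t = (15.50 − 0.09386)/0.001219 = 12600 days.

12600 days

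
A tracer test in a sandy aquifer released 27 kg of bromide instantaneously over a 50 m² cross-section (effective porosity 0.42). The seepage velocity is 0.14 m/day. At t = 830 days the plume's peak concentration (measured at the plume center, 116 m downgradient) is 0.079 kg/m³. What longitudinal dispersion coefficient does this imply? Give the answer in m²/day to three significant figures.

0.0254 m²/day

At the plume center C_max = M/(n_e·A·√(4πDt)), so D = M²/(4πt·(n_e·A·C_max)²).
n_e·A·C_max = 0.42 × 50 × 0.079 = 1.659 kg/m.
D = 27²/(4π × 830 × 1.659²) = 0.0254 m²/day.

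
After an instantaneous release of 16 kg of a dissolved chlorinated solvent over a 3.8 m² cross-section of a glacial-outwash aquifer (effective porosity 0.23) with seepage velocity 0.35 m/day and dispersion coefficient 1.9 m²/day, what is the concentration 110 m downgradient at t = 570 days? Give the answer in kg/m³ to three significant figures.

For an instantaneous plane source, C(x,t) = M/(n_e·A·√(4πDt)) · exp(−(x−vt)²/(4Dt)), with n_e·A the pore (flow) area.
Plume center vt = 0.35 × 570 = 199.5 m, so the well at 110 m is 89.5 m upgradient of the peak.
√(4πDt) = 116.7 m, giving peak height M/(n_e·A·√(4πDt)) = 16/(0.23 × 3.8 × 116.7) = 0.1569 kg/m³.
(x−vt)²/(4Dt) = (-89.5)²/(4 × 1.9 × 570) = 1.849; exp(−1.849) = 0.1574.
C = 0.1569 × 0.1574 = 0.0247 kg/m³.

0.0247 kg/m³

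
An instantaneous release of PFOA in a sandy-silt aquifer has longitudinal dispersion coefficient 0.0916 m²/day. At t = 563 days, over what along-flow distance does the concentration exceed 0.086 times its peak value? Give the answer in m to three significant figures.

45.0 m

The plume is Gaussian with σ = √(2Dt) = √(2 × 0.0916 × 563) = 10.16 m.
C/C_peak = exp(−Δx²/(2σ²)) = 0.086 ⇒ Δx = σ·√(−2 ln 0.086) = 10.16 × 2.215 = 22.50 m.
Width = 2Δx = 45.0 m.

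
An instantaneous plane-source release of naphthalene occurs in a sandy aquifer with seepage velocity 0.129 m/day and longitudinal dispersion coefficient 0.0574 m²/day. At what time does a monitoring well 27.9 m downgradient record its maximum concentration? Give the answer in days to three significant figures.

213 days

For the 1D instantaneous-source solution, setting ∂C/∂t = 0 at fixed x gives v²t² + 2Dt − x² = 0, so t = (√(D² + v²x²) − D)/v².
√(D² + v²x²) = √(0.0574² + 0.129² × 27.9²) = 3.600; v² = 0.016641.
t = (3.600 − 0.0574)/0.016641 = 213 days (vs. the pure-advection estimate x/v = 216 d).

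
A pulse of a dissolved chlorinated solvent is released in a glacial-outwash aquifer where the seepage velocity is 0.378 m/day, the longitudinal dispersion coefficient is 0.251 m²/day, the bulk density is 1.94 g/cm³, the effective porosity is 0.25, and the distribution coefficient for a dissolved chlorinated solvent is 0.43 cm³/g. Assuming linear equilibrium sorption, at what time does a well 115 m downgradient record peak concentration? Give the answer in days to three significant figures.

1310 days

Retardation factor R = 1 + ρ_b·K_d/n = 1 + 1.94 × 0.43/0.25 = 4.337.
Sorption retards both mechanisms: v_R = v/R = 0.08716 m/day, D_R = D/R = 0.05787 m²/day.
Peak time from v_R²t² + 2D_R t − x² = 0: t = (√(D_R² + v_R²x²) − D_R)/v_R².
√(D_R² + v_R²x²) = √(0.05787² + 0.08716² × 115²) = 10.02; v_R² = 0.007597.
t = (10.02 − 0.05787)/0.007597 = 1310 days.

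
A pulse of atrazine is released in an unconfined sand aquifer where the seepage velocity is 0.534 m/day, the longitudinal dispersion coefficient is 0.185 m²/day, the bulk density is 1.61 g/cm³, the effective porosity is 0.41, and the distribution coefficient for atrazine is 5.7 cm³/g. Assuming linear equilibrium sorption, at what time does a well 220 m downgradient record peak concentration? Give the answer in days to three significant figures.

Retardation factor R = 1 + ρ_b·K_d/n = 1 + 1.61 × 5.7/0.41 = 23.38.
Sorption retards both mechanisms: v_R = v/R = 0.02284 m/day, D_R = D/R = 0.007913 m²/day.
Peak time from v_R²t² + 2D_R t − x² = 0: t = (√(D_R² + v_R²x²) − D_R)/v_R².
√(D_R² + v_R²x²) = √(0.007913² + 0.02284² × 220²) = 5.025; v_R² = 0.0005217.
t = (5.025 − 0.007913)/0.0005217 = 9620 days.

9620 days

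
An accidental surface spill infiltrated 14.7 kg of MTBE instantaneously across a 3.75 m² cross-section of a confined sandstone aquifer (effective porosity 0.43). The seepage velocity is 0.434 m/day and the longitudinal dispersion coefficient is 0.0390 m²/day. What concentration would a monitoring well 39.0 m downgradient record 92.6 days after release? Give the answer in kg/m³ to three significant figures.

For an instantaneous plane source, C(x,t) = M/(n_e·A·√(4πDt)) · exp(−(x−vt)²/(4Dt)), with n_e·A the pore (flow) area.
Plume center vt = 0.434 × 92.6 = 40.1884 m, so the well at 39.0 m is 1.1884 m upgradient of the peak.
√(4πDt) = 6.737 m, giving peak height M/(n_e·A·√(4πDt)) = 14.7/(0.43 × 3.75 × 6.737) = 1.353 kg/m³.
(x−vt)²/(4Dt) = (-1.1884)²/(4 × 0.0390 × 92.6) = 0.09777; exp(−0.09777) = 0.9069.
C = 1.353 × 0.9069 = 1.23 kg/m³.

1.23 kg/m³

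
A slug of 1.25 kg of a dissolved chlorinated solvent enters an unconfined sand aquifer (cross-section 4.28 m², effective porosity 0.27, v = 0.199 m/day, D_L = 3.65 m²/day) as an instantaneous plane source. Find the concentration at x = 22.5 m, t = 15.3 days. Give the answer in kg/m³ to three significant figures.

0.00750 kg/m³

For an instantaneous plane source, C(x,t) = M/(n_e·A·√(4πDt)) · exp(−(x−vt)²/(4Dt)), with n_e·A the pore (flow) area.
Plume center vt = 0.199 × 15.3 = 3.0447 m, so the well at 22.5 m is 19.4553 m downgradient of the peak.
√(4πDt) = 26.49 m, giving peak height M/(n_e·A·√(4πDt)) = 1.25/(0.27 × 4.28 × 26.49) = 0.04083 kg/m³.
(x−vt)²/(4Dt) = (19.4553)²/(4 × 3.65 × 15.3) = 1.694; exp(−1.694) = 0.1838.
C = 0.04083 × 0.1838 = 0.00750 kg/m³.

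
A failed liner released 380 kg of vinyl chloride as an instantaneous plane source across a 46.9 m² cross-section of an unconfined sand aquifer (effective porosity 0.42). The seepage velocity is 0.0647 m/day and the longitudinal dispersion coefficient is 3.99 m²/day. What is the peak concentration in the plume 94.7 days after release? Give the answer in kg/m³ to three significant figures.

0.280 kg/m³

The peak of an instantaneous 1D plume sits at x = vt; there the Gaussian factor is 1 and C_max = M/(n_e·A·√(4πDt)), where n_e·A is the pore area the mass is dissolved in.
√(4πDt) = √(4π × 3.99 × 94.7) = 68.91 m, so C_max = 380/(0.42 × 46.9 × 68.91) = 0.280 kg/m³.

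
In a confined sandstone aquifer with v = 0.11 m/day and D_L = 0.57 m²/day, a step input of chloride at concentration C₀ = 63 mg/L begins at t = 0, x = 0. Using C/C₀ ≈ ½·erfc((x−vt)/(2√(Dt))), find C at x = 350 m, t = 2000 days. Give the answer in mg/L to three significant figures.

For a continuous step input, C/C₀ ≈ ½·erfc((x−vt)/(2√(Dt))).
vt = 0.11 × 2000 = 220 m and 2√(Dt) = 2√(0.57 × 2000) = 67.53 m.
Argument (x−vt)/(2√(Dt)) = (350 − 220)/67.53 = 1.925; ½·erfc(1.925) = 0.003241.
C = 63 × 0.003241 = 0.204 mg/L.

0.204 mg/L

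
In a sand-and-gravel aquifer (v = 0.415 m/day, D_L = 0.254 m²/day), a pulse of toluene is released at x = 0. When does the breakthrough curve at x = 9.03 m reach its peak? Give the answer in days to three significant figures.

For the 1D instantaneous-source solution, setting ∂C/∂t = 0 at fixed x gives v²t² + 2Dt − x² = 0, so t = (√(D² + v²x²) − D)/v².
√(D² + v²x²) = √(0.254² + 0.415² × 9.03²) = 3.756; v² = 0.172225.
t = (3.756 − 0.254)/0.172225 = 20.3 days (vs. the pure-advection estimate x/v = 21.8 d).

20.3 days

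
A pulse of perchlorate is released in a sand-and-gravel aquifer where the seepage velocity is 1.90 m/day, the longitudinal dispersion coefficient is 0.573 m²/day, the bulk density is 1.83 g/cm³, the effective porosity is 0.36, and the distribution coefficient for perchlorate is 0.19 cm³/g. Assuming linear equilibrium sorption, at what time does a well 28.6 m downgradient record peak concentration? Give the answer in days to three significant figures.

29.3 days

Retardation factor R = 1 + ρ_b·K_d/n = 1 + 1.83 × 0.19/0.36 = 1.966.
Sorption retards both mechanisms: v_R = v/R = 0.9664 m/day, D_R = D/R = 0.2915 m²/day.
Peak time from v_R²t² + 2D_R t − x² = 0: t = (√(D_R² + v_R²x²) − D_R)/v_R².
√(D_R² + v_R²x²) = √(0.2915² + 0.9664² × 28.6²) = 27.64; v_R² = 0.9339.
t = (27.64 − 0.2915)/0.9339 = 29.3 days.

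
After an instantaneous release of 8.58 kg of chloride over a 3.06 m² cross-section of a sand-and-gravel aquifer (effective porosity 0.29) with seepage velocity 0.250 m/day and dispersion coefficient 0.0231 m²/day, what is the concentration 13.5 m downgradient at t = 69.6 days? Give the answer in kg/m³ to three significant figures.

For an instantaneous plane source, C(x,t) = M/(n_e·A·√(4πDt)) · exp(−(x−vt)²/(4Dt)), with n_e·A the pore (flow) area.
Plume center vt = 0.250 × 69.6 = 17.4 m, so the well at 13.5 m is 3.9 m upgradient of the peak.
√(4πDt) = 4.495 m, giving peak height M/(n_e·A·√(4πDt)) = 8.58/(0.29 × 3.06 × 4.495) = 2.151 kg/m³.
(x−vt)²/(4Dt) = (-3.9)²/(4 × 0.0231 × 69.6) = 2.365; exp(−2.365) = 0.09395.
C = 2.151 × 0.09395 = 0.202 kg/m³.

0.202 kg/m³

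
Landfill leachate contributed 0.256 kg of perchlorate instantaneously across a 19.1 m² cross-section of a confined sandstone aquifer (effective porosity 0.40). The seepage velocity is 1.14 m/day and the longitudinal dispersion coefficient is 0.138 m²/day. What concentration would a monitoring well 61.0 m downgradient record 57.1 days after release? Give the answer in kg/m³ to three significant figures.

For an instantaneous plane source, C(x,t) = M/(n_e·A·√(4πDt)) · exp(−(x−vt)²/(4Dt)), with n_e·A the pore (flow) area.
Plume center vt = 1.14 × 57.1 = 65.094 m, so the well at 61.0 m is 4.094 m upgradient of the peak.
√(4πDt) = 9.951 m, giving peak height M/(n_e·A·√(4πDt)) = 0.256/(0.40 × 19.1 × 9.951) = 0.003367 kg/m³.
(x−vt)²/(4Dt) = (-4.094)²/(4 × 0.138 × 57.1) = 0.5318; exp(−0.5318) = 0.5875.
C = 0.003367 × 0.5875 = 0.00198 kg/m³.

0.00198 kg/m³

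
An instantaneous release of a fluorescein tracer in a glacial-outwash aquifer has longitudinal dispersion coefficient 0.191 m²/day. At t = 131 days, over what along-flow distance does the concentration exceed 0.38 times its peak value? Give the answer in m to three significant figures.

19.7 m

The plume is Gaussian with σ = √(2Dt) = √(2 × 0.191 × 131) = 7.074 m.
C/C_peak = exp(−Δx²/(2σ²)) = 0.38 ⇒ Δx = σ·√(−2 ln 0.38) = 7.074 × 1.391 = 9.840 m.
Width = 2Δx = 19.7 m.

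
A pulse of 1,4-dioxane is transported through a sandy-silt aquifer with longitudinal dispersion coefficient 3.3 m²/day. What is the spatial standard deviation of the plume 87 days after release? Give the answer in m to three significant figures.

24.0 m

Dispersive spreading gives a Gaussian with σ² = 2Dt; advection only shifts the center.
σ = √(2 × 3.3 × 87) = 24.0 m.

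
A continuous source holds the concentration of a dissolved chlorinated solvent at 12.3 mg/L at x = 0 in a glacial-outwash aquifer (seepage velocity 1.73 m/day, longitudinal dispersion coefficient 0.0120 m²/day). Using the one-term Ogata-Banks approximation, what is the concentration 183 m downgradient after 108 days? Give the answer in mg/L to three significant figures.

12.2 mg/L

For a continuous step input, C/C₀ ≈ ½·erfc((x−vt)/(2√(Dt))).
vt = 1.73 × 108 = 186.84 m and 2√(Dt) = 2√(0.0120 × 108) = 2.277 m.
Argument (x−vt)/(2√(Dt)) = (183 − 186.84)/2.277 = -1.686; ½·erfc(-1.686) = 0.9914.
C = 12.3 × 0.9914 = 12.2 mg/L.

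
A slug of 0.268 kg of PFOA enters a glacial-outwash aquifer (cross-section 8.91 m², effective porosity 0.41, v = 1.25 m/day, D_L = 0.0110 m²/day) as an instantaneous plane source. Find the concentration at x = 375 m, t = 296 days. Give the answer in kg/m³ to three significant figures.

For an instantaneous plane source, C(x,t) = M/(n_e·A·√(4πDt)) · exp(−(x−vt)²/(4Dt)), with n_e·A the pore (flow) area.
Plume center vt = 1.25 × 296 = 370 m, so the well at 375 m is 5 m downgradient of the peak.
√(4πDt) = 6.397 m, giving peak height M/(n_e·A·√(4πDt)) = 0.268/(0.41 × 8.91 × 6.397) = 0.01147 kg/m³.
(x−vt)²/(4Dt) = (5)²/(4 × 0.0110 × 296) = 1.920; exp(−1.920) = 0.1466.
C = 0.01147 × 0.1466 = 0.00168 kg/m³.

0.00168 kg/m³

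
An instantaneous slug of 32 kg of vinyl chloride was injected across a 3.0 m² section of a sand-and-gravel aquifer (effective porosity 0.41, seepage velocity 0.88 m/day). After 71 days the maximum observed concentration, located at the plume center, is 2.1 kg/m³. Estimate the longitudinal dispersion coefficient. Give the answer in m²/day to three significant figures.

At the plume center C_max = M/(n_e·A·√(4πDt)), so D = M²/(4πt·(n_e·A·C_max)²).
n_e·A·C_max = 0.41 × 3.0 × 2.1 = 2.583 kg/m.
D = 32²/(4π × 71 × 2.583²) = 0.172 m²/day.

0.172 m²/day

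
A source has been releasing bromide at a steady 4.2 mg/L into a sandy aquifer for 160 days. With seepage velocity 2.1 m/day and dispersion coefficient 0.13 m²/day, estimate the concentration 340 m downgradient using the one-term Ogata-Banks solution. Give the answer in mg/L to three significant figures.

1.12 mg/L

For a continuous step input, C/C₀ ≈ ½·erfc((x−vt)/(2√(Dt))).
vt = 2.1 × 160 = 336 m and 2√(Dt) = 2√(0.13 × 160) = 9.121 m.
Argument (x−vt)/(2√(Dt)) = (340 − 336)/9.121 = 0.4385; ½·erfc(0.4385) = 0.2676.
C = 4.2 × 0.2676 = 1.12 mg/L.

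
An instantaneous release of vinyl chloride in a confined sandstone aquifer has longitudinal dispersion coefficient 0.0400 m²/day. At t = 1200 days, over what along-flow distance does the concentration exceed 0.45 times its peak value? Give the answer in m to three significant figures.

24.8 m

The plume is Gaussian with σ = √(2Dt) = √(2 × 0.0400 × 1200) = 9.798 m.
C/C_peak = exp(−Δx²/(2σ²)) = 0.45 ⇒ Δx = σ·√(−2 ln 0.45) = 9.798 × 1.264 = 12.38 m.
Width = 2Δx = 24.8 m.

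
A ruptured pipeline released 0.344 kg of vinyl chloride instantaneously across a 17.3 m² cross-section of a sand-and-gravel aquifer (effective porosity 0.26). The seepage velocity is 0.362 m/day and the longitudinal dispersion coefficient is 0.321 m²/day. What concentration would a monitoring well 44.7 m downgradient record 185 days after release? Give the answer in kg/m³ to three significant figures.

For an instantaneous plane source, C(x,t) = M/(n_e·A·√(4πDt)) · exp(−(x−vt)²/(4Dt)), with n_e·A the pore (flow) area.
Plume center vt = 0.362 × 185 = 66.97 m, so the well at 44.7 m is 22.27 m upgradient of the peak.
√(4πDt) = 27.32 m, giving peak height M/(n_e·A·√(4πDt)) = 0.344/(0.26 × 17.3 × 27.32) = 0.002799 kg/m³.
(x−vt)²/(4Dt) = (-22.27)²/(4 × 0.321 × 185) = 2.088; exp(−2.088) = 0.1239.
C = 0.002799 × 0.1239 = 0.000347 kg/m³.

0.000347 kg/m³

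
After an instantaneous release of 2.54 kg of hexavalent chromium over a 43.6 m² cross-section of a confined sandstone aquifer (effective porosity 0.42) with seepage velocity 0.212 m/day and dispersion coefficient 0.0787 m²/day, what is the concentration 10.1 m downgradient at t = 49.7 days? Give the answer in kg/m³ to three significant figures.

For an instantaneous plane source, C(x,t) = M/(n_e·A·√(4πDt)) · exp(−(x−vt)²/(4Dt)), with n_e·A the pore (flow) area.
Plume center vt = 0.212 × 49.7 = 10.5364 m, so the well at 10.1 m is 0.4364 m upgradient of the peak.
√(4πDt) = 7.011 m, giving peak height M/(n_e·A·√(4πDt)) = 2.54/(0.42 × 43.6 × 7.011) = 0.01978 kg/m³.
(x−vt)²/(4Dt) = (-0.4364)²/(4 × 0.0787 × 49.7) = 0.01217; exp(−0.01217) = 0.9879.
C = 0.01978 × 0.9879 = 0.0195 kg/m³.

0.0195 kg/m³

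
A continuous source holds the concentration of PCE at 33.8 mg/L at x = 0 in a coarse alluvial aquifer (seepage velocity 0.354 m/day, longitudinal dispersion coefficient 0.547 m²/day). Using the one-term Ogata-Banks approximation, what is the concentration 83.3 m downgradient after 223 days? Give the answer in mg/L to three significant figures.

13.2 mg/L

For a continuous step input, C/C₀ ≈ ½·erfc((x−vt)/(2√(Dt))).
vt = 0.354 × 223 = 78.942 m and 2√(Dt) = 2√(0.547 × 223) = 22.09 m.
Argument (x−vt)/(2√(Dt)) = (83.3 − 78.942)/22.09 = 0.1973; ½·erfc(0.1973) = 0.3901.
C = 33.8 × 0.3901 = 13.2 mg/L.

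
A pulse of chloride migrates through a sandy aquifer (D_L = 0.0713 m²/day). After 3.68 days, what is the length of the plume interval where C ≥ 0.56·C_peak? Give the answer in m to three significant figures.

The plume is Gaussian with σ = √(2Dt) = √(2 × 0.0713 × 3.68) = 0.7244 m.
C/C_peak = exp(−Δx²/(2σ²)) = 0.56 ⇒ Δx = σ·√(−2 ln 0.56) = 0.7244 × 1.077 = 0.7802 m.
Width = 2Δx = 1.56 m.

1.56 m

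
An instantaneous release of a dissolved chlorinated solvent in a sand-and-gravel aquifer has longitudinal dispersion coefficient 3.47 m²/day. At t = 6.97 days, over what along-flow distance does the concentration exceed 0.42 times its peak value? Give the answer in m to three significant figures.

The plume is Gaussian with σ = √(2Dt) = √(2 × 3.47 × 6.97) = 6.955 m.
C/C_peak = exp(−Δx²/(2σ²)) = 0.42 ⇒ Δx = σ·√(−2 ln 0.42) = 6.955 × 1.317 = 9.160 m.
Width = 2Δx = 18.3 m.

18.3 m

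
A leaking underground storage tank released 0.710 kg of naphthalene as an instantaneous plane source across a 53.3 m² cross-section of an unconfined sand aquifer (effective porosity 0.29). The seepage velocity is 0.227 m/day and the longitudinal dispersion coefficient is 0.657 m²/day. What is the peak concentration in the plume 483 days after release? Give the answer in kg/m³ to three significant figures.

0.000727 kg/m³

The peak of an instantaneous 1D plume sits at x = vt; there the Gaussian factor is 1 and C_max = M/(n_e·A·√(4πDt)), where n_e·A is the pore area the mass is dissolved in.
√(4πDt) = √(4π × 0.657 × 483) = 63.15 m, so C_max = 0.710/(0.29 × 53.3 × 63.15) = 0.000727 kg/m³.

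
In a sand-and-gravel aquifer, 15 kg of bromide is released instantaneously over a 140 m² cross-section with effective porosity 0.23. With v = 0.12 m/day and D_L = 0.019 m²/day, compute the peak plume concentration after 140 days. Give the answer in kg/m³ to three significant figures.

0.0806 kg/m³

The peak of an instantaneous 1D plume sits at x = vt; there the Gaussian factor is 1 and C_max = M/(n_e·A·√(4πDt)), where n_e·A is the pore area the mass is dissolved in.
√(4πDt) = √(4π × 0.019 × 140) = 5.782 m, so C_max = 15/(0.23 × 140 × 5.782) = 0.0806 kg/m³.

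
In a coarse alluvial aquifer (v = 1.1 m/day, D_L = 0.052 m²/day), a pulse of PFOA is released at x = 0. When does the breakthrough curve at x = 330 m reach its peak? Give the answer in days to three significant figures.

For the 1D instantaneous-source solution, setting ∂C/∂t = 0 at fixed x gives v²t² + 2Dt − x² = 0, so t = (√(D² + v²x²) − D)/v².
√(D² + v²x²) = √(0.052² + 1.1² × 330²) = 363.0; v² = 1.21.
t = (363.0 − 0.052)/1.21 = 300 days (vs. the pure-advection estimate x/v = 300 d).

300 days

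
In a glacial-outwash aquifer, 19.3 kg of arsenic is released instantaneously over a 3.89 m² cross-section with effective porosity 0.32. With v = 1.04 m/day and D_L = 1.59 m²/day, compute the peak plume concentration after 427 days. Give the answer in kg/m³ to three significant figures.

The peak of an instantaneous 1D plume sits at x = vt; there the Gaussian factor is 1 and C_max = M/(n_e·A·√(4πDt)), where n_e·A is the pore area the mass is dissolved in.
√(4πDt) = √(4π × 1.59 × 427) = 92.37 m, so C_max = 19.3/(0.32 × 3.89 × 92.37) = 0.168 kg/m³.

0.168 kg/m³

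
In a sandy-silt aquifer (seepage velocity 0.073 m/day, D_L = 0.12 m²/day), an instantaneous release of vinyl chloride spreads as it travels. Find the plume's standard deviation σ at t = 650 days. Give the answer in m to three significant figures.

12.5 m

Dispersive spreading gives a Gaussian with σ² = 2Dt; advection only shifts the center.
σ = √(2 × 0.12 × 650) = 12.5 m.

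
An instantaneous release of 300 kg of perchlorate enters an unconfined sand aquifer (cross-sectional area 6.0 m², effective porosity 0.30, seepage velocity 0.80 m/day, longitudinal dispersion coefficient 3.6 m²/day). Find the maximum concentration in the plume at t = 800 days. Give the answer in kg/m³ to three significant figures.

The peak of an instantaneous 1D plume sits at x = vt; there the Gaussian factor is 1 and C_max = M/(n_e·A·√(4πDt)), where n_e·A is the pore area the mass is dissolved in.
√(4πDt) = √(4π × 3.6 × 800) = 190.2 m, so C_max = 300/(0.30 × 6.0 × 190.2) = 0.876 kg/m³.

0.876 kg/m³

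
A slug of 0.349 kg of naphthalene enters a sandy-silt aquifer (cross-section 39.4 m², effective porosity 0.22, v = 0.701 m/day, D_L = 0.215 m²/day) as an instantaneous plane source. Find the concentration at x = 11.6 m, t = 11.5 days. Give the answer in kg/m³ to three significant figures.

0.00204 kg/m³

For an instantaneous plane source, C(x,t) = M/(n_e·A·√(4πDt)) · exp(−(x−vt)²/(4Dt)), with n_e·A the pore (flow) area.
Plume center vt = 0.701 × 11.5 = 8.0615 m, so the well at 11.6 m is 3.5385 m downgradient of the peak.
√(4πDt) = 5.574 m, giving peak height M/(n_e·A·√(4πDt)) = 0.349/(0.22 × 39.4 × 5.574) = 0.007223 kg/m³.
(x−vt)²/(4Dt) = (3.5385)²/(4 × 0.215 × 11.5) = 1.266; exp(−1.266) = 0.2820.
C = 0.007223 × 0.2820 = 0.00204 kg/m³.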